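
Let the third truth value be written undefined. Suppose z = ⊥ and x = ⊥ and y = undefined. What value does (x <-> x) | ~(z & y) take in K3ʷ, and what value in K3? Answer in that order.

undefined; ⊤

In K3ʷ: x <-> x = ⊥ <-> ⊥ = ⊤
z & y = ⊥ & undefined = undefined
~(z & y) = ~undefined = undefined
(x <-> x) | ~(z & y) = ⊤ | undefined = undefined
In K3: x <-> x = ⊥ <-> ⊥ = ⊤
z & y = ⊥ & undefined = ⊥
~(z & y) = ~⊥ = ⊤
(x <-> x) | ~(z & y) = ⊤ | ⊤ = ⊤
They differ because K3ʷ and K3 treat undefined differently under the binary connectives.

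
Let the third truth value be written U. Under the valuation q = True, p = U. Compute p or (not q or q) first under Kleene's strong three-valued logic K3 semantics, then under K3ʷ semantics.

True; U

In Kleene's strong three-valued logic K3: not q = not True = False
not q or q = False or True = True
p or (not q or q) = U or True = True
In K3ʷ: not q = not True = False
not q or q = False or True = True
p or (not q or q) = U or True = U
They differ because Kleene's strong three-valued logic K3 and K3ʷ treat U differently under the binary connectives.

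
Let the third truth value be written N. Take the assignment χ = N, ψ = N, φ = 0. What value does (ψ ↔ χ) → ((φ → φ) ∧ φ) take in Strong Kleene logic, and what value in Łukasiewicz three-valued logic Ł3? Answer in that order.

N; 0

In Strong Kleene logic: ψ ↔ χ = N ↔ N = N
φ → φ = 0 → 0 = 1
(φ → φ) ∧ φ = 1 ∧ 0 = 0
(ψ ↔ χ) → ((φ → φ) ∧ φ) = N → 0 = N
In Łukasiewicz three-valued logic Ł3: ψ ↔ χ = N ↔ N = 1  [1 − |½−½|]
φ → φ = 0 → 0 = 1
(φ → φ) ∧ φ = 1 ∧ 0 = 0
(ψ ↔ χ) → ((φ → φ) ∧ φ) = 1 → 0 = 0
They differ because Strong Kleene logic and Łukasiewicz three-valued logic Ł3 treat N differently under implication.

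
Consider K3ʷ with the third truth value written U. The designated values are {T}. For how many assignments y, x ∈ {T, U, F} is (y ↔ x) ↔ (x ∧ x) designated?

Designated under: (y=T, x=T); (y=T, x=F).

2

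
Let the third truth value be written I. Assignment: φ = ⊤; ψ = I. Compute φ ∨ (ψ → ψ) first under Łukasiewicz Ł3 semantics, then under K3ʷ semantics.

⊤; I

In Łukasiewicz Ł3: ψ → ψ = I → I = ⊤
φ ∨ (ψ → ψ) = ⊤ ∨ ⊤ = ⊤
In K3ʷ: ψ → ψ = I → I = I  [any arg is the third value ⇒ result is the third value]
φ ∨ (ψ → ψ) = ⊤ ∨ I = I
They differ because Łukasiewicz Ł3 and K3ʷ treat I differently under the binary connectives.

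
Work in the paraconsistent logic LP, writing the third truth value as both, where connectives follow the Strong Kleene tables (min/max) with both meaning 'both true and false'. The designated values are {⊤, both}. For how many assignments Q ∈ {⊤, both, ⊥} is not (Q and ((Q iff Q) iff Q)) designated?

2

Q=⊤: ⊥ ·
Q=both: both ✓
Q=⊥: ⊤ ✓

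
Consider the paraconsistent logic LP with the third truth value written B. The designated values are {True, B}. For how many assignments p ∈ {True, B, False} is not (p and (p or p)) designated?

2

p=True: False ·
p=B: B ✓
p=False: True ✓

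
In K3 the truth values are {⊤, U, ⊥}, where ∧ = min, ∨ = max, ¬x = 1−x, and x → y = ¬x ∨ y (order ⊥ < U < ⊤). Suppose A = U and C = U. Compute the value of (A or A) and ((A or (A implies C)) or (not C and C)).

U

A or A = U or U = U
A implies C = U implies U = U
A or (A implies C) = U or U = U
not C = not U = U
not C and C = U and U = U
(A or (A implies C)) or (not C and C) = U or U = U
(A or A) and ((A or (A implies C)) or (not C and C)) = U and U = U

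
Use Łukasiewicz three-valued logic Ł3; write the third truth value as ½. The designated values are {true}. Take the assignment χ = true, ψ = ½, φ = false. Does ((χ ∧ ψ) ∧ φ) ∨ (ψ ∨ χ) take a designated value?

χ ∧ ψ = true ∧ ½ = ½
(χ ∧ ψ) ∧ φ = ½ ∧ false = false
ψ ∨ χ = ½ ∨ true = true
((χ ∧ ψ) ∧ φ) ∨ (ψ ∨ χ) = false ∨ true = true
true ∈ {true}.

Yes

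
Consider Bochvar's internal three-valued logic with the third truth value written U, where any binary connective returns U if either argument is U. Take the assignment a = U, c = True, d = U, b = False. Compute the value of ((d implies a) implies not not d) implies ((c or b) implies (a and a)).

U

d implies a = U implies U = U
not d = not U = U
not not d = not U = U
(d implies a) implies not not d = U implies U = U
c or b = True or False = True
a and a = U and U = U
(c or b) implies (a and a) = True implies U = U
((d implies a) implies not not d) implies ((c or b) implies (a and a)) = U implies U = U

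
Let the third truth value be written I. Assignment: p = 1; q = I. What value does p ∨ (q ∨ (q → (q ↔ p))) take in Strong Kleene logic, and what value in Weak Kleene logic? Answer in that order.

1; I

In Strong Kleene logic: q ↔ p = I ↔ 1 = I
q → (q ↔ p) = I → I = I
q ∨ (q → (q ↔ p)) = I ∨ I = I
p ∨ (q ∨ (q → (q ↔ p))) = 1 ∨ I = 1
In Weak Kleene logic: q ↔ p = I ↔ 1 = I
q → (q ↔ p) = I → I = I  [any arg is the third value ⇒ result is the third value]
q ∨ (q → (q ↔ p)) = I ∨ I = I
p ∨ (q ∨ (q → (q ↔ p))) = 1 ∨ I = I
They differ because Strong Kleene logic and Weak Kleene logic treat I differently under the binary connectives.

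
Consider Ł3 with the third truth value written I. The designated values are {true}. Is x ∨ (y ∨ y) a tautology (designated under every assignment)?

No

Countermodel: x=I, y=I gives I, which is not designated.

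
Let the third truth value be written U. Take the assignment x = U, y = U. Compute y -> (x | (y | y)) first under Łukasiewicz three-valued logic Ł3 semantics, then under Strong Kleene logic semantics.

T; U

In Łukasiewicz three-valued logic Ł3: y | y = U | U = U
x | (y | y) = U | U = U
y -> (x | (y | y)) = U -> U = T
In Strong Kleene logic: y | y = U | U = U
x | (y | y) = U | U = U
y -> (x | (y | y)) = U -> U = U
They differ because Łukasiewicz three-valued logic Ł3 and Strong Kleene logic treat U differently under implication.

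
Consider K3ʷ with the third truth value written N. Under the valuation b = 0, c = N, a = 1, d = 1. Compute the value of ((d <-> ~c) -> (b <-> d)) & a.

N

~c = ~N = N
d <-> ~c = 1 <-> N = N
b <-> d = 0 <-> 1 = 0
(d <-> ~c) -> (b <-> d) = N -> 0 = N  [any arg is the third value ⇒ result is the third value]
((d <-> ~c) -> (b <-> d)) & a = N & 1 = N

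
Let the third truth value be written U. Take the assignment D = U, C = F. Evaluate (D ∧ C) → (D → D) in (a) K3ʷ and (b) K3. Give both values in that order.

In K3ʷ: D ∧ C = U ∧ F = U
D → D = U → U = U  [any arg is the third value ⇒ result is the third value]
(D ∧ C) → (D → D) = U → U = U
In K3: D ∧ C = U ∧ F = F
D → D = U → U = U
(D ∧ C) → (D → D) = F → U = T
They differ because K3ʷ and K3 treat U differently under the binary connectives.

U; T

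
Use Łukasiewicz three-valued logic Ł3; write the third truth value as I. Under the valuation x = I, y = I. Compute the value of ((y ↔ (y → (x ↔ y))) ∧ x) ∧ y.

I

x ↔ y = I ↔ I = ⊤  [1 − |½−½|]
y → (x ↔ y) = I → ⊤ = ⊤
y ↔ (y → (x ↔ y)) = I ↔ ⊤ = I
(y ↔ (y → (x ↔ y))) ∧ x = I ∧ I = I
((y ↔ (y → (x ↔ y))) ∧ x) ∧ y = I ∧ I = I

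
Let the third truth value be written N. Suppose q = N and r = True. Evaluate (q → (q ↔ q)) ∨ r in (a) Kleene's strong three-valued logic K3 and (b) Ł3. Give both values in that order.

True; True

In Kleene's strong three-valued logic K3: q ↔ q = N ↔ N = N
q → (q ↔ q) = N → N = N  [¬N ∨ N]
(q → (q ↔ q)) ∨ r = N ∨ True = True
In Ł3: q ↔ q = N ↔ N = True  [1 − |½−½|]
q → (q ↔ q) = N → True = True
(q → (q ↔ q)) ∨ r = True ∨ True = True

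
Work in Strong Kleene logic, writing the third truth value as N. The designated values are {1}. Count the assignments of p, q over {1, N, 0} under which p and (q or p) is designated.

Designated under: (p=1, q=1); (p=1, q=N); (p=1, q=0).

3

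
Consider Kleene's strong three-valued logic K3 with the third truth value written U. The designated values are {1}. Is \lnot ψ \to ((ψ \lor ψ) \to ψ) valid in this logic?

No

Countermodel: ψ=U gives U, which is not designated.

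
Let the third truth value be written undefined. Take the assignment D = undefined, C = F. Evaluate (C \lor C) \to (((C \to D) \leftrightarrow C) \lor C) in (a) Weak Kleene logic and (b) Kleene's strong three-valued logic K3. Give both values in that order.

undefined; T

In Weak Kleene logic: C \lor C = F \lor F = F
C \to D = F \to undefined = undefined  [any arg is the third value ⇒ result is the third value]
(C \to D) \leftrightarrow C = undefined \leftrightarrow F = undefined
((C \to D) \leftrightarrow C) \lor C = undefined \lor F = undefined
(C \lor C) \to (((C \to D) \leftrightarrow C) \lor C) = F \to undefined = undefined
In Kleene's strong three-valued logic K3: C \lor C = F \lor F = F
C \to D = F \to undefined = T  [\lnot F \lor undefined]
(C \to D) \leftrightarrow C = T \leftrightarrow F = F
((C \to D) \leftrightarrow C) \lor C = F \lor F = F
(C \lor C) \to (((C \to D) \leftrightarrow C) \lor C) = F \to F = T
They differ because Weak Kleene logic and Kleene's strong three-valued logic K3 treat undefined differently under the binary connectives.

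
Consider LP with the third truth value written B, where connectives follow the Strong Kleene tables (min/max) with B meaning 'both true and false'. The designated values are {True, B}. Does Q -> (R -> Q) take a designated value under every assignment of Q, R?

Yes

Every assignment of Q, R over {True, B, False} gives a value in {True, B}.
In particular, with Q=B, R=B: Q -> (R -> Q) = B.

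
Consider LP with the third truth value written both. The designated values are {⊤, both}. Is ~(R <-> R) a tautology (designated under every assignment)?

Countermodel: R=⊤ gives ⊥, which is not designated.

No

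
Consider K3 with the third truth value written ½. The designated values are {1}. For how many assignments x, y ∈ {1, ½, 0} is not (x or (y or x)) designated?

1

Designated under: (x=0, y=0).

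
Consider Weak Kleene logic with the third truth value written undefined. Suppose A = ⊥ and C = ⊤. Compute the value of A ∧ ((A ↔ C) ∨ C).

A ↔ C = ⊥ ↔ ⊤ = ⊥
(A ↔ C) ∨ C = ⊥ ∨ ⊤ = ⊤
A ∧ ((A ↔ C) ∨ C) = ⊥ ∧ ⊤ = ⊥

⊥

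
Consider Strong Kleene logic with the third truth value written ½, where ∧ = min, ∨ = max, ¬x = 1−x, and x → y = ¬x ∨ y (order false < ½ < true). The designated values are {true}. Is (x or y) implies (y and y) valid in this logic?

Countermodel: x=true, y=½ gives ½, which is not designated.

No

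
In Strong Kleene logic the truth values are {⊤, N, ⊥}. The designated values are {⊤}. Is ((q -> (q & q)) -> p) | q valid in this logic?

Countermodel: q=N, p=N gives N, which is not designated.

No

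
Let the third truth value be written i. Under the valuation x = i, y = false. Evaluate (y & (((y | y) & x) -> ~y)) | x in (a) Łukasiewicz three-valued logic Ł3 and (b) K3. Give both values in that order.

In Łukasiewicz three-valued logic Ł3: y | y = false | false = false
(y | y) & x = false & i = false
~y = ~false = true
((y | y) & x) -> ~y = false -> true = true
y & (((y | y) & x) -> ~y) = false & true = false
(y & (((y | y) & x) -> ~y)) | x = false | i = i
In K3: y | y = false | false = false
(y | y) & x = false & i = false
~y = ~false = true
((y | y) & x) -> ~y = false -> true = true
y & (((y | y) & x) -> ~y) = false & true = false
(y & (((y | y) & x) -> ~y)) | x = false | i = i

i; i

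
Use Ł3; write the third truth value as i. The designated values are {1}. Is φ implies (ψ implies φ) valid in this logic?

Yes

Every assignment of φ, ψ over {1, i, 0} gives a value in {1}.
In particular, with φ=i, ψ=i: φ implies (ψ implies φ) = 1.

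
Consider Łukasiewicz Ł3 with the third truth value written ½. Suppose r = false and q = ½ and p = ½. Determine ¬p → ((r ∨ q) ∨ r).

true

¬p = ¬½ = ½
r ∨ q = false ∨ ½ = ½
(r ∨ q) ∨ r = ½ ∨ false = ½
¬p → ((r ∨ q) ∨ r) = ½ → ½ = true  [min(1, 1−½+½)]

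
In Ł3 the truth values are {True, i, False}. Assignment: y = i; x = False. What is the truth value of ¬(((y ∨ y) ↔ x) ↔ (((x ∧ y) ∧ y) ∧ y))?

i

y ∨ y = i ∨ i = i
(y ∨ y) ↔ x = i ↔ False = i  [1 − |½−0|]
x ∧ y = False ∧ i = False
(x ∧ y) ∧ y = False ∧ i = False
((x ∧ y) ∧ y) ∧ y = False ∧ i = False
((y ∨ y) ↔ x) ↔ (((x ∧ y) ∧ y) ∧ y) = i ↔ False = i
¬(((y ∨ y) ↔ x) ↔ (((x ∧ y) ∧ y) ∧ y)) = ¬i = i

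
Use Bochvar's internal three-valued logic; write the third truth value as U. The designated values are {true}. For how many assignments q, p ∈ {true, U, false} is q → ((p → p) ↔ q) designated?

4

Designated under: (q=true, p=true); (q=true, p=false); (q=false, p=true); (q=false, p=false).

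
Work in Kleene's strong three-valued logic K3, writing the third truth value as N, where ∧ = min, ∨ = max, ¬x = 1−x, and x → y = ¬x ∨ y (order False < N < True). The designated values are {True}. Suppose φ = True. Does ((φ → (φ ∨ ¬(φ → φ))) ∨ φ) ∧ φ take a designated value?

Yes

φ → φ = True → True = True
¬(φ → φ) = ¬True = False
φ ∨ ¬(φ → φ) = True ∨ False = True
φ → (φ ∨ ¬(φ → φ)) = True → True = True
(φ → (φ ∨ ¬(φ → φ))) ∨ φ = True ∨ True = True
((φ → (φ ∨ ¬(φ → φ))) ∨ φ) ∧ φ = True ∧ True = True
True ∈ {True}.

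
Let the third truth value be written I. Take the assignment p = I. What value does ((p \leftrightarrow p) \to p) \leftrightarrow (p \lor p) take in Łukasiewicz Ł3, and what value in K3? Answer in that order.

1; I

In Łukasiewicz Ł3: p \leftrightarrow p = I \leftrightarrow I = 1  [1 − |½−½|]
(p \leftrightarrow p) \to p = 1 \to I = I
p \lor p = I \lor I = I
((p \leftrightarrow p) \to p) \leftrightarrow (p \lor p) = I \leftrightarrow I = 1
In K3: p \leftrightarrow p = I \leftrightarrow I = I
(p \leftrightarrow p) \to p = I \to I = I
p \lor p = I \lor I = I
((p \leftrightarrow p) \to p) \leftrightarrow (p \lor p) = I \leftrightarrow I = I
They differ because Łukasiewicz Ł3 and K3 treat I differently under implication.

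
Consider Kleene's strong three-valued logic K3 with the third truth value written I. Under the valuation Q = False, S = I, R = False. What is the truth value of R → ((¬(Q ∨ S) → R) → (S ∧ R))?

Q ∨ S = False ∨ I = I
¬(Q ∨ S) = ¬I = I
¬(Q ∨ S) → R = I → False = I  [¬I ∨ False]
S ∧ R = I ∧ False = False
(¬(Q ∨ S) → R) → (S ∧ R) = I → False = I
R → ((¬(Q ∨ S) → R) → (S ∧ R)) = False → I = True

True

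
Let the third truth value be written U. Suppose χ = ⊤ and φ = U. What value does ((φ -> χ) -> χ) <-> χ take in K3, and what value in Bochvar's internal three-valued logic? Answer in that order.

In K3: φ -> χ = U -> ⊤ = ⊤  [~U | ⊤]
(φ -> χ) -> χ = ⊤ -> ⊤ = ⊤
((φ -> χ) -> χ) <-> χ = ⊤ <-> ⊤ = ⊤
In Bochvar's internal three-valued logic: φ -> χ = U -> ⊤ = U  [any arg is the third value ⇒ result is the third value]
(φ -> χ) -> χ = U -> ⊤ = U
((φ -> χ) -> χ) <-> χ = U <-> ⊤ = U
They differ because K3 and Bochvar's internal three-valued logic treat U differently under the binary connectives.

⊤; U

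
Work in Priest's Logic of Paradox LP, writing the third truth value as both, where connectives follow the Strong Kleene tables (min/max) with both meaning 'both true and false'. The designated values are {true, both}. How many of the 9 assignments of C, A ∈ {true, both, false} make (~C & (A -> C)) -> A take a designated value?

8

Of the 9 assignments, 8 give a value in {true, both}.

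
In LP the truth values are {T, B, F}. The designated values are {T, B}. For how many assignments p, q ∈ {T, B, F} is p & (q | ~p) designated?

5

Of the 9 assignments, 5 give a value in {T, B}.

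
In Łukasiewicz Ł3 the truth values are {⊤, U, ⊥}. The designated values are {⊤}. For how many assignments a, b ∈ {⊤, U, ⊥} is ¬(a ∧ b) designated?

5

Of the 9 assignments, 5 give a value in {⊤}.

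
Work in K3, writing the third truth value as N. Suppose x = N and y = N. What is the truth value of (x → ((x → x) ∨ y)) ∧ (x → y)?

N

x → x = N → N = N  [¬N ∨ N]
(x → x) ∨ y = N ∨ N = N
x → ((x → x) ∨ y) = N → N = N
x → y = N → N = N
(x → ((x → x) ∨ y)) ∧ (x → y) = N ∧ N = N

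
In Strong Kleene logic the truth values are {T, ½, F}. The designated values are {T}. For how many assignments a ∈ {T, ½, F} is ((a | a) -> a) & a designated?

a=T: T ✓
a=½: ½ ·
a=F: F ·

1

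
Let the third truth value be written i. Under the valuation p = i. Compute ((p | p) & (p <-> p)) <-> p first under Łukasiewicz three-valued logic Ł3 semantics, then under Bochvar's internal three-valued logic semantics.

In Łukasiewicz three-valued logic Ł3: p | p = i | i = i
p <-> p = i <-> i = True
(p | p) & (p <-> p) = i & True = i
((p | p) & (p <-> p)) <-> p = i <-> i = True
In Bochvar's internal three-valued logic: p | p = i | i = i
p <-> p = i <-> i = i
(p | p) & (p <-> p) = i & i = i
((p | p) & (p <-> p)) <-> p = i <-> i = i
They differ because Łukasiewicz three-valued logic Ł3 and Bochvar's internal three-valued logic treat i differently under the binary connectives.

True; i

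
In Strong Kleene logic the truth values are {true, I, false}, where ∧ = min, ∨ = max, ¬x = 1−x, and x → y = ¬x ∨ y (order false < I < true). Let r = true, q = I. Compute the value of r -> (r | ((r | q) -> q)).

true

r | q = true | I = true
(r | q) -> q = true -> I = I
r | ((r | q) -> q) = true | I = true
r -> (r | ((r | q) -> q)) = true -> true = true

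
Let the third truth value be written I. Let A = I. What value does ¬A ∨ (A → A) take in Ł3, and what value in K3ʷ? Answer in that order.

In Ł3: ¬A = ¬I = I
A → A = I → I = True  [min(1, 1−½+½)]
¬A ∨ (A → A) = I ∨ True = True
In K3ʷ: ¬A = ¬I = I
A → A = I → I = I  [any arg is the third value ⇒ result is the third value]
¬A ∨ (A → A) = I ∨ I = I
They differ because Ł3 and K3ʷ treat I differently under the binary connectives.

True; I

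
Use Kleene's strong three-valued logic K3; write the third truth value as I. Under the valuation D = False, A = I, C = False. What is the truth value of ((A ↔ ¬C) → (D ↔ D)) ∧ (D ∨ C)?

False

¬C = ¬False = True
A ↔ ¬C = I ↔ True = I
D ↔ D = False ↔ False = True
(A ↔ ¬C) → (D ↔ D) = I → True = True
D ∨ C = False ∨ False = False
((A ↔ ¬C) → (D ↔ D)) ∧ (D ∨ C) = True ∧ False = False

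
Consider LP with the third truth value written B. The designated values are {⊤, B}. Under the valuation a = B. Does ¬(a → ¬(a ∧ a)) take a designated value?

a ∧ a = B ∧ B = B
¬(a ∧ a) = ¬B = B
a → ¬(a ∧ a) = B → B = B  [¬B ∨ B]
¬(a → ¬(a ∧ a)) = ¬B = B
B ∈ {⊤, B}.

Yes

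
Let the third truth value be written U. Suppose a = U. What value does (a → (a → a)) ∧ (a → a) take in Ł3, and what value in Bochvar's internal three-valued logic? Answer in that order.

In Ł3: a → a = U → U = 1  [min(1, 1−½+½)]
a → (a → a) = U → 1 = 1
a → a = U → U = 1
(a → (a → a)) ∧ (a → a) = 1 ∧ 1 = 1
In Bochvar's internal three-valued logic: a → a = U → U = U  [any arg is the third value ⇒ result is the third value]
a → (a → a) = U → U = U
a → a = U → U = U
(a → (a → a)) ∧ (a → a) = U ∧ U = U
They differ because Ł3 and Bochvar's internal three-valued logic treat U differently under the binary connectives.

1; U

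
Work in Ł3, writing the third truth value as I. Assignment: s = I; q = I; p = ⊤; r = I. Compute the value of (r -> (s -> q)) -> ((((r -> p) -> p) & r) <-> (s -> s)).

I

s -> q = I -> I = ⊤  [min(1, 1−½+½)]
r -> (s -> q) = I -> ⊤ = ⊤
r -> p = I -> ⊤ = ⊤
(r -> p) -> p = ⊤ -> ⊤ = ⊤
((r -> p) -> p) & r = ⊤ & I = I
s -> s = I -> I = ⊤
(((r -> p) -> p) & r) <-> (s -> s) = I <-> ⊤ = I
(r -> (s -> q)) -> ((((r -> p) -> p) & r) <-> (s -> s)) = ⊤ -> I = I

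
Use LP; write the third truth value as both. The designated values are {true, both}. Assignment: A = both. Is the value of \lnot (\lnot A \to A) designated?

Yes

\lnot A = \lnot both = both
\lnot A \to A = both \to both = both  [\lnot both \lor both]
\lnot (\lnot A \to A) = \lnot both = both
both ∈ {true, both}.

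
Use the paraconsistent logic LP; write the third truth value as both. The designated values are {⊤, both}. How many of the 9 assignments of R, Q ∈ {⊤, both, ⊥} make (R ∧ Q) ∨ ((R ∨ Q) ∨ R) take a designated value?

8

Of the 9 assignments, 8 give a value in {⊤, both}.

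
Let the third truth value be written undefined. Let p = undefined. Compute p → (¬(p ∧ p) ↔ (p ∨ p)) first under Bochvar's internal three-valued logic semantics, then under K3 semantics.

In Bochvar's internal three-valued logic: p ∧ p = undefined ∧ undefined = undefined
¬(p ∧ p) = ¬undefined = undefined
p ∨ p = undefined ∨ undefined = undefined
¬(p ∧ p) ↔ (p ∨ p) = undefined ↔ undefined = undefined
p → (¬(p ∧ p) ↔ (p ∨ p)) = undefined → undefined = undefined  [any arg is the third value ⇒ result is the third value]
In K3: p ∧ p = undefined ∧ undefined = undefined
¬(p ∧ p) = ¬undefined = undefined
p ∨ p = undefined ∨ undefined = undefined
¬(p ∧ p) ↔ (p ∨ p) = undefined ↔ undefined = undefined
p → (¬(p ∧ p) ↔ (p ∨ p)) = undefined → undefined = undefined

undefined; undefined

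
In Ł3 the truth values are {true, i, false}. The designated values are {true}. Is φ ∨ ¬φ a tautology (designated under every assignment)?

Countermodel: φ=i gives i, which is not designated.

No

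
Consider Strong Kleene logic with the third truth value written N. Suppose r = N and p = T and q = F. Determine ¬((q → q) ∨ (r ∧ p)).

F

q → q = F → F = T
r ∧ p = N ∧ T = N
(q → q) ∨ (r ∧ p) = T ∨ N = T
¬((q → q) ∨ (r ∧ p)) = ¬T = F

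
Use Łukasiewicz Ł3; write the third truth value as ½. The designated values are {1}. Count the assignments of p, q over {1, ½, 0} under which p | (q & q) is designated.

Of the 9 assignments, 5 give a value in {1}.

5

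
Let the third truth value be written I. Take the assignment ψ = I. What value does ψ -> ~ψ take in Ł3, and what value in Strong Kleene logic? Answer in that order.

In Ł3: ~ψ = ~I = I
ψ -> ~ψ = I -> I = true
In Strong Kleene logic: ~ψ = ~I = I
ψ -> ~ψ = I -> I = I  [~I | I]
They differ because Ł3 and Strong Kleene logic treat I differently under implication.

true; I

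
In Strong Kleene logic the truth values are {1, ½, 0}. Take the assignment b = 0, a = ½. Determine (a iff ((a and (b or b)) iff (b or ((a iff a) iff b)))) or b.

½

b or b = 0 or 0 = 0
a and (b or b) = ½ and 0 = 0
a iff a = ½ iff ½ = ½
(a iff a) iff b = ½ iff 0 = ½
b or ((a iff a) iff b) = 0 or ½ = ½
(a and (b or b)) iff (b or ((a iff a) iff b)) = 0 iff ½ = ½
a iff ((a and (b or b)) iff (b or ((a iff a) iff b))) = ½ iff ½ = ½
(a iff ((a and (b or b)) iff (b or ((a iff a) iff b)))) or b = ½ or 0 = ½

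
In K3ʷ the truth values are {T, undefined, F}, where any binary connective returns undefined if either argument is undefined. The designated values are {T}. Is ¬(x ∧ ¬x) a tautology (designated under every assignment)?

Countermodel: x=undefined gives undefined, which is not designated.

No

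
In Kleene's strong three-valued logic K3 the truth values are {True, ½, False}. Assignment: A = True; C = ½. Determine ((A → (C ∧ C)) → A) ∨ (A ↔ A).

C ∧ C = ½ ∧ ½ = ½
A → (C ∧ C) = True → ½ = ½  [¬True ∨ ½]
(A → (C ∧ C)) → A = ½ → True = True
A ↔ A = True ↔ True = True
((A → (C ∧ C)) → A) ∨ (A ↔ A) = True ∨ True = True

True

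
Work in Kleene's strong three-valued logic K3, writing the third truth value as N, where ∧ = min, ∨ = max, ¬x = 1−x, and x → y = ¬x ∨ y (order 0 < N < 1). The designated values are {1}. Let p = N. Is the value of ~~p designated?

~p = ~N = N
~~p = ~N = N
N ∉ {1}.

No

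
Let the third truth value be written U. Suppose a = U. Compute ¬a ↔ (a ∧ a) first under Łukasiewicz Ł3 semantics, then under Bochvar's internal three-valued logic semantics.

True; U

In Łukasiewicz Ł3: ¬a = ¬U = U
a ∧ a = U ∧ U = U
¬a ↔ (a ∧ a) = U ↔ U = True
In Bochvar's internal three-valued logic: ¬a = ¬U = U
a ∧ a = U ∧ U = U
¬a ↔ (a ∧ a) = U ↔ U = U
They differ because Łukasiewicz Ł3 and Bochvar's internal three-valued logic treat U differently under the binary connectives.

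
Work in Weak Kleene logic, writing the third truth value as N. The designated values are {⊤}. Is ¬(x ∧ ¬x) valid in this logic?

No

Countermodel: x=N gives N, which is not designated.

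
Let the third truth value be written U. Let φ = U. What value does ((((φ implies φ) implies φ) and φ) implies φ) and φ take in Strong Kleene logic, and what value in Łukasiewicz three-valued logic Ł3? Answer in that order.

U; U

In Strong Kleene logic: φ implies φ = U implies U = U
(φ implies φ) implies φ = U implies U = U
((φ implies φ) implies φ) and φ = U and U = U
(((φ implies φ) implies φ) and φ) implies φ = U implies U = U
((((φ implies φ) implies φ) and φ) implies φ) and φ = U and U = U
In Łukasiewicz three-valued logic Ł3: φ implies φ = U implies U = true  [min(1, 1−½+½)]
(φ implies φ) implies φ = true implies U = U
((φ implies φ) implies φ) and φ = U and U = U
(((φ implies φ) implies φ) and φ) implies φ = U implies U = true
((((φ implies φ) implies φ) and φ) implies φ) and φ = true and U = U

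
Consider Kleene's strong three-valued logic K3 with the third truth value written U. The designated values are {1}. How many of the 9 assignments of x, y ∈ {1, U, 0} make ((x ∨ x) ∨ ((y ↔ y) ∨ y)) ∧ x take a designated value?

Designated under: (x=1, y=1); (x=1, y=U); (x=1, y=0).

3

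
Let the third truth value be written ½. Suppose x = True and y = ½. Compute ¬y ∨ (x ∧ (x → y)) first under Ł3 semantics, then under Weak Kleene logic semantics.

In Ł3: ¬y = ¬½ = ½
x → y = True → ½ = ½  [min(1, 1−1+½)]
x ∧ (x → y) = True ∧ ½ = ½
¬y ∨ (x ∧ (x → y)) = ½ ∨ ½ = ½
In Weak Kleene logic: ¬y = ¬½ = ½
x → y = True → ½ = ½  [any arg is the third value ⇒ result is the third value]
x ∧ (x → y) = True ∧ ½ = ½
¬y ∨ (x ∧ (x → y)) = ½ ∨ ½ = ½

½; ½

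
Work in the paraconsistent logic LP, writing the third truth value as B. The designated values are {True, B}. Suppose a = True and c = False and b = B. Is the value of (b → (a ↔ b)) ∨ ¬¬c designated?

Yes

a ↔ b = True ↔ B = B
b → (a ↔ b) = B → B = B  [¬B ∨ B]
¬c = ¬False = True
¬¬c = ¬True = False
(b → (a ↔ b)) ∨ ¬¬c = B ∨ False = B
B ∈ {True, B}.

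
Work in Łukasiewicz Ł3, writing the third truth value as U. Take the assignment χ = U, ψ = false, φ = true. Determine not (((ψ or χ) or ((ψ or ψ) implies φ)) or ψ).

false

ψ or χ = false or U = U
ψ or ψ = false or false = false
(ψ or ψ) implies φ = false implies true = true
(ψ or χ) or ((ψ or ψ) implies φ) = U or true = true
((ψ or χ) or ((ψ or ψ) implies φ)) or ψ = true or false = true
not (((ψ or χ) or ((ψ or ψ) implies φ)) or ψ) = not true = false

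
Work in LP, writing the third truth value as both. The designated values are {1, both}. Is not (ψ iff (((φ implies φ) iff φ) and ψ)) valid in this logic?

No

Countermodel: ψ=1, φ=1 gives 0, which is not designated.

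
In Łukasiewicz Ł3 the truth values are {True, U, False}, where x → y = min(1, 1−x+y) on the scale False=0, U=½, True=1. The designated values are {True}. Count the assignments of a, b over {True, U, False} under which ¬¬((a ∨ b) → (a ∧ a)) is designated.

6

Of the 9 assignments, 6 give a value in {True}.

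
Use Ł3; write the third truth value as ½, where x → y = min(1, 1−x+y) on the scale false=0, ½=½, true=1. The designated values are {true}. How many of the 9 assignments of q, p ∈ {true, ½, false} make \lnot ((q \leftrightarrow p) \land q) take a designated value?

Designated under: (q=true, p=false); (q=false, p=true); (q=false, p=½); (q=false, p=false).

4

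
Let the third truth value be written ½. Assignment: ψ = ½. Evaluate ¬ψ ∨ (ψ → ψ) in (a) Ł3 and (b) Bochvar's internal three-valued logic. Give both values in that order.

In Ł3: ¬ψ = ¬½ = ½
ψ → ψ = ½ → ½ = true  [min(1, 1−½+½)]
¬ψ ∨ (ψ → ψ) = ½ ∨ true = true
In Bochvar's internal three-valued logic: ¬ψ = ¬½ = ½
ψ → ψ = ½ → ½ = ½  [any arg is the third value ⇒ result is the third value]
¬ψ ∨ (ψ → ψ) = ½ ∨ ½ = ½
They differ because Ł3 and Bochvar's internal three-valued logic treat ½ differently under the binary connectives.

true; ½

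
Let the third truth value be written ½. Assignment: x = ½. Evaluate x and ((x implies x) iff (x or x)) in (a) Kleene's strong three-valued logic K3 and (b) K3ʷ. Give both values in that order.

½; ½

In Kleene's strong three-valued logic K3: x implies x = ½ implies ½ = ½
x or x = ½ or ½ = ½
(x implies x) iff (x or x) = ½ iff ½ = ½
x and ((x implies x) iff (x or x)) = ½ and ½ = ½
In K3ʷ: x implies x = ½ implies ½ = ½
x or x = ½ or ½ = ½
(x implies x) iff (x or x) = ½ iff ½ = ½
x and ((x implies x) iff (x or x)) = ½ and ½ = ½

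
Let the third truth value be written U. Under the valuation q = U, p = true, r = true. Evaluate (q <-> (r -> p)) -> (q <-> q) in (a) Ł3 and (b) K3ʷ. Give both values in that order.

true; U

In Ł3: r -> p = true -> true = true
q <-> (r -> p) = U <-> true = U  [1 − |½−1|]
q <-> q = U <-> U = true
(q <-> (r -> p)) -> (q <-> q) = U -> true = true
In K3ʷ: r -> p = true -> true = true
q <-> (r -> p) = U <-> true = U
q <-> q = U <-> U = U
(q <-> (r -> p)) -> (q <-> q) = U -> U = U  [any arg is the third value ⇒ result is the third value]
They differ because Ł3 and K3ʷ treat U differently under the binary connectives.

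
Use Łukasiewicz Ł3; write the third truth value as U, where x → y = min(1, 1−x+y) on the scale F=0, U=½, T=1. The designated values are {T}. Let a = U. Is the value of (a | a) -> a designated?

Yes

a | a = U | U = U
(a | a) -> a = U -> U = T  [min(1, 1−½+½)]
T ∈ {T}.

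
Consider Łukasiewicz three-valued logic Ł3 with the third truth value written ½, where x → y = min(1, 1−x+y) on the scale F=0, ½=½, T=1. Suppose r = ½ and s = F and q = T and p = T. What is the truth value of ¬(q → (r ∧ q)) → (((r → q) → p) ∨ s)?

r ∧ q = ½ ∧ T = ½
q → (r ∧ q) = T → ½ = ½  [min(1, 1−1+½)]
¬(q → (r ∧ q)) = ¬½ = ½
r → q = ½ → T = T
(r → q) → p = T → T = T
((r → q) → p) ∨ s = T ∨ F = T
¬(q → (r ∧ q)) → (((r → q) → p) ∨ s) = ½ → T = T

T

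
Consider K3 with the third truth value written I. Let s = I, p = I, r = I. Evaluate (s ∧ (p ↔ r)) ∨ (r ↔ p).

p ↔ r = I ↔ I = I
s ∧ (p ↔ r) = I ∧ I = I
r ↔ p = I ↔ I = I
(s ∧ (p ↔ r)) ∨ (r ↔ p) = I ∨ I = I

I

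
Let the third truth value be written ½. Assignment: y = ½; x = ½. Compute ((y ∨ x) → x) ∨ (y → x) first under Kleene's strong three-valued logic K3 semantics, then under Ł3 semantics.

In Kleene's strong three-valued logic K3: y ∨ x = ½ ∨ ½ = ½
(y ∨ x) → x = ½ → ½ = ½
y → x = ½ → ½ = ½
((y ∨ x) → x) ∨ (y → x) = ½ ∨ ½ = ½
In Ł3: y ∨ x = ½ ∨ ½ = ½
(y ∨ x) → x = ½ → ½ = True  [min(1, 1−½+½)]
y → x = ½ → ½ = True
((y ∨ x) → x) ∨ (y → x) = True ∨ True = True
They differ because Kleene's strong three-valued logic K3 and Ł3 treat ½ differently under implication.

½; True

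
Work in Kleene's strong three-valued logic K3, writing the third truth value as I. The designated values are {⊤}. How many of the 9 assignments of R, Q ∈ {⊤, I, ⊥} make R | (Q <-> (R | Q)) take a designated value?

6

Of the 9 assignments, 6 give a value in {⊤}.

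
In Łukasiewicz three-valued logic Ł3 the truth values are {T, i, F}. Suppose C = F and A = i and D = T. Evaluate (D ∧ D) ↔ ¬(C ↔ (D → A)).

i

D ∧ D = T ∧ T = T
D → A = T → i = i  [min(1, 1−1+½)]
C ↔ (D → A) = F ↔ i = i
¬(C ↔ (D → A)) = ¬i = i
(D ∧ D) ↔ ¬(C ↔ (D → A)) = T ↔ i = i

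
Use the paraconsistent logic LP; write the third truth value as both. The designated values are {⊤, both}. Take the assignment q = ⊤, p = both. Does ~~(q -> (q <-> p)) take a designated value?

q <-> p = ⊤ <-> both = both
q -> (q <-> p) = ⊤ -> both = both  [~⊤ | both]
~(q -> (q <-> p)) = ~both = both
~~(q -> (q <-> p)) = ~both = both
both ∈ {⊤, both}.

Yes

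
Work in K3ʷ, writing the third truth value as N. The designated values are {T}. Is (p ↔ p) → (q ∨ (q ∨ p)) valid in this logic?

No

Countermodel: p=T, q=N gives N, which is not designated.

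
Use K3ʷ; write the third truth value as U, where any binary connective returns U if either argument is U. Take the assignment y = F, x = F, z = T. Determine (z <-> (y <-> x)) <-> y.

F

y <-> x = F <-> F = T
z <-> (y <-> x) = T <-> T = T
(z <-> (y <-> x)) <-> y = T <-> F = F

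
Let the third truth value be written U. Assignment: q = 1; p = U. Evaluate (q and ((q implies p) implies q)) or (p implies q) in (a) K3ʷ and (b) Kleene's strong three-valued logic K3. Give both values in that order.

In K3ʷ: q implies p = 1 implies U = U  [any arg is the third value ⇒ result is the third value]
(q implies p) implies q = U implies 1 = U
q and ((q implies p) implies q) = 1 and U = U
p implies q = U implies 1 = U
(q and ((q implies p) implies q)) or (p implies q) = U or U = U
In Kleene's strong three-valued logic K3: q implies p = 1 implies U = U  [not 1 or U]
(q implies p) implies q = U implies 1 = 1
q and ((q implies p) implies q) = 1 and 1 = 1
p implies q = U implies 1 = 1
(q and ((q implies p) implies q)) or (p implies q) = 1 or 1 = 1
They differ because K3ʷ and Kleene's strong three-valued logic K3 treat U differently under the binary connectives.

U; 1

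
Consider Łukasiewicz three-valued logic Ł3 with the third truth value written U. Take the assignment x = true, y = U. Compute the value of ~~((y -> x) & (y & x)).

y -> x = U -> true = true  [min(1, 1−½+1)]
y & x = U & true = U
(y -> x) & (y & x) = true & U = U
~((y -> x) & (y & x)) = ~U = U
~~((y -> x) & (y & x)) = ~U = U

U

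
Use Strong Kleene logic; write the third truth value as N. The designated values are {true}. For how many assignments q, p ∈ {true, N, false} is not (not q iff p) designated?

2

Designated under: (q=true, p=true); (q=false, p=false).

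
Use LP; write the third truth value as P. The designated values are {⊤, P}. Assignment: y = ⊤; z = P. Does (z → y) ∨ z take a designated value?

z → y = P → ⊤ = ⊤
(z → y) ∨ z = ⊤ ∨ P = ⊤
⊤ ∈ {⊤, P}.

Yes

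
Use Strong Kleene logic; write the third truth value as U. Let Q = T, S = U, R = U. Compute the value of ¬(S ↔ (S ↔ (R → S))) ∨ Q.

R → S = U → U = U  [¬U ∨ U]
S ↔ (R → S) = U ↔ U = U
S ↔ (S ↔ (R → S)) = U ↔ U = U
¬(S ↔ (S ↔ (R → S))) = ¬U = U
¬(S ↔ (S ↔ (R → S))) ∨ Q = U ∨ T = T

T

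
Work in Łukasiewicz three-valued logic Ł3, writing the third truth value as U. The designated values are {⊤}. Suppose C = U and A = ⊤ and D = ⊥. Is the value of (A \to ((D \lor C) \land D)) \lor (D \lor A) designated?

D \lor C = ⊥ \lor U = U
(D \lor C) \land D = U \land ⊥ = ⊥
A \to ((D \lor C) \land D) = ⊤ \to ⊥ = ⊥
D \lor A = ⊥ \lor ⊤ = ⊤
(A \to ((D \lor C) \land D)) \lor (D \lor A) = ⊥ \lor ⊤ = ⊤
⊤ ∈ {⊤}.

Yes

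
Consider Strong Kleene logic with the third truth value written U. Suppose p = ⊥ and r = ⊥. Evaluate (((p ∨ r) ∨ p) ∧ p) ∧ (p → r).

p ∨ r = ⊥ ∨ ⊥ = ⊥
(p ∨ r) ∨ p = ⊥ ∨ ⊥ = ⊥
((p ∨ r) ∨ p) ∧ p = ⊥ ∧ ⊥ = ⊥
p → r = ⊥ → ⊥ = ⊤
(((p ∨ r) ∨ p) ∧ p) ∧ (p → r) = ⊥ ∧ ⊤ = ⊥

⊥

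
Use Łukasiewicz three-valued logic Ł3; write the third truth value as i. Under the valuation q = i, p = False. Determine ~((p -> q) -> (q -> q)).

p -> q = False -> i = True  [min(1, 1−0+½)]
q -> q = i -> i = True
(p -> q) -> (q -> q) = True -> True = True
~((p -> q) -> (q -> q)) = ~True = False

False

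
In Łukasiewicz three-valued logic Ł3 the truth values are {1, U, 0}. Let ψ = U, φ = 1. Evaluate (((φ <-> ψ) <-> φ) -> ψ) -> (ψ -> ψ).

1

φ <-> ψ = 1 <-> U = U
(φ <-> ψ) <-> φ = U <-> 1 = U
((φ <-> ψ) <-> φ) -> ψ = U -> U = 1
ψ -> ψ = U -> U = 1
(((φ <-> ψ) <-> φ) -> ψ) -> (ψ -> ψ) = 1 -> 1 = 1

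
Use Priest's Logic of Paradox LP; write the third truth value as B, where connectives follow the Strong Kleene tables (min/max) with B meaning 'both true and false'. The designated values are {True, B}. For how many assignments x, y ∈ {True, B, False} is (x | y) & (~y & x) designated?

4

Designated under: (x=True, y=B); (x=True, y=False); (x=B, y=B); (x=B, y=False).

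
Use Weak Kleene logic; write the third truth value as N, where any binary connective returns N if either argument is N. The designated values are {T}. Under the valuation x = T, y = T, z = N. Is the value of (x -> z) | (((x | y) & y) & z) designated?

x -> z = T -> N = N  [any arg is the third value ⇒ result is the third value]
x | y = T | T = T
(x | y) & y = T & T = T
((x | y) & y) & z = T & N = N
(x -> z) | (((x | y) & y) & z) = N | N = N
N ∉ {T}.

No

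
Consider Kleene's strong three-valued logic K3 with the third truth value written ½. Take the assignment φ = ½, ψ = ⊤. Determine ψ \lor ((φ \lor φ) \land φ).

φ \lor φ = ½ \lor ½ = ½
(φ \lor φ) \land φ = ½ \land ½ = ½
ψ \lor ((φ \lor φ) \land φ) = ⊤ \lor ½ = ⊤

⊤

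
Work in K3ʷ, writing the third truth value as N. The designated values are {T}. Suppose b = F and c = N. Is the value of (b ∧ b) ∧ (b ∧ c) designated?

No

b ∧ b = F ∧ F = F
b ∧ c = F ∧ N = N
(b ∧ b) ∧ (b ∧ c) = F ∧ N = N
N ∉ {T}.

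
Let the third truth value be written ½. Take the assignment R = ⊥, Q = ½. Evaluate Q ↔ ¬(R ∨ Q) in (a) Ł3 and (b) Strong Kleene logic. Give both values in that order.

⊤; ½

In Ł3: R ∨ Q = ⊥ ∨ ½ = ½
¬(R ∨ Q) = ¬½ = ½
Q ↔ ¬(R ∨ Q) = ½ ↔ ½ = ⊤
In Strong Kleene logic: R ∨ Q = ⊥ ∨ ½ = ½
¬(R ∨ Q) = ¬½ = ½
Q ↔ ¬(R ∨ Q) = ½ ↔ ½ = ½
They differ because Ł3 and Strong Kleene logic treat ½ differently under implication.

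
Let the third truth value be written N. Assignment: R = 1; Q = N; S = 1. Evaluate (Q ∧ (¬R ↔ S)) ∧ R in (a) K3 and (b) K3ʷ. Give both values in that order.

0; N

In K3: ¬R = ¬1 = 0
¬R ↔ S = 0 ↔ 1 = 0
Q ∧ (¬R ↔ S) = N ∧ 0 = 0
(Q ∧ (¬R ↔ S)) ∧ R = 0 ∧ 1 = 0
In K3ʷ: ¬R = ¬1 = 0
¬R ↔ S = 0 ↔ 1 = 0
Q ∧ (¬R ↔ S) = N ∧ 0 = N
(Q ∧ (¬R ↔ S)) ∧ R = N ∧ 1 = N
They differ because K3 and K3ʷ treat N differently under the binary connectives.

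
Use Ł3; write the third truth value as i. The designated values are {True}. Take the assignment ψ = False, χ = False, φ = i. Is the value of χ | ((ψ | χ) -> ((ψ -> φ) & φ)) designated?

Yes

ψ | χ = False | False = False
ψ -> φ = False -> i = True
(ψ -> φ) & φ = True & i = i
(ψ | χ) -> ((ψ -> φ) & φ) = False -> i = True
χ | ((ψ | χ) -> ((ψ -> φ) & φ)) = False | True = True
True ∈ {True}.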